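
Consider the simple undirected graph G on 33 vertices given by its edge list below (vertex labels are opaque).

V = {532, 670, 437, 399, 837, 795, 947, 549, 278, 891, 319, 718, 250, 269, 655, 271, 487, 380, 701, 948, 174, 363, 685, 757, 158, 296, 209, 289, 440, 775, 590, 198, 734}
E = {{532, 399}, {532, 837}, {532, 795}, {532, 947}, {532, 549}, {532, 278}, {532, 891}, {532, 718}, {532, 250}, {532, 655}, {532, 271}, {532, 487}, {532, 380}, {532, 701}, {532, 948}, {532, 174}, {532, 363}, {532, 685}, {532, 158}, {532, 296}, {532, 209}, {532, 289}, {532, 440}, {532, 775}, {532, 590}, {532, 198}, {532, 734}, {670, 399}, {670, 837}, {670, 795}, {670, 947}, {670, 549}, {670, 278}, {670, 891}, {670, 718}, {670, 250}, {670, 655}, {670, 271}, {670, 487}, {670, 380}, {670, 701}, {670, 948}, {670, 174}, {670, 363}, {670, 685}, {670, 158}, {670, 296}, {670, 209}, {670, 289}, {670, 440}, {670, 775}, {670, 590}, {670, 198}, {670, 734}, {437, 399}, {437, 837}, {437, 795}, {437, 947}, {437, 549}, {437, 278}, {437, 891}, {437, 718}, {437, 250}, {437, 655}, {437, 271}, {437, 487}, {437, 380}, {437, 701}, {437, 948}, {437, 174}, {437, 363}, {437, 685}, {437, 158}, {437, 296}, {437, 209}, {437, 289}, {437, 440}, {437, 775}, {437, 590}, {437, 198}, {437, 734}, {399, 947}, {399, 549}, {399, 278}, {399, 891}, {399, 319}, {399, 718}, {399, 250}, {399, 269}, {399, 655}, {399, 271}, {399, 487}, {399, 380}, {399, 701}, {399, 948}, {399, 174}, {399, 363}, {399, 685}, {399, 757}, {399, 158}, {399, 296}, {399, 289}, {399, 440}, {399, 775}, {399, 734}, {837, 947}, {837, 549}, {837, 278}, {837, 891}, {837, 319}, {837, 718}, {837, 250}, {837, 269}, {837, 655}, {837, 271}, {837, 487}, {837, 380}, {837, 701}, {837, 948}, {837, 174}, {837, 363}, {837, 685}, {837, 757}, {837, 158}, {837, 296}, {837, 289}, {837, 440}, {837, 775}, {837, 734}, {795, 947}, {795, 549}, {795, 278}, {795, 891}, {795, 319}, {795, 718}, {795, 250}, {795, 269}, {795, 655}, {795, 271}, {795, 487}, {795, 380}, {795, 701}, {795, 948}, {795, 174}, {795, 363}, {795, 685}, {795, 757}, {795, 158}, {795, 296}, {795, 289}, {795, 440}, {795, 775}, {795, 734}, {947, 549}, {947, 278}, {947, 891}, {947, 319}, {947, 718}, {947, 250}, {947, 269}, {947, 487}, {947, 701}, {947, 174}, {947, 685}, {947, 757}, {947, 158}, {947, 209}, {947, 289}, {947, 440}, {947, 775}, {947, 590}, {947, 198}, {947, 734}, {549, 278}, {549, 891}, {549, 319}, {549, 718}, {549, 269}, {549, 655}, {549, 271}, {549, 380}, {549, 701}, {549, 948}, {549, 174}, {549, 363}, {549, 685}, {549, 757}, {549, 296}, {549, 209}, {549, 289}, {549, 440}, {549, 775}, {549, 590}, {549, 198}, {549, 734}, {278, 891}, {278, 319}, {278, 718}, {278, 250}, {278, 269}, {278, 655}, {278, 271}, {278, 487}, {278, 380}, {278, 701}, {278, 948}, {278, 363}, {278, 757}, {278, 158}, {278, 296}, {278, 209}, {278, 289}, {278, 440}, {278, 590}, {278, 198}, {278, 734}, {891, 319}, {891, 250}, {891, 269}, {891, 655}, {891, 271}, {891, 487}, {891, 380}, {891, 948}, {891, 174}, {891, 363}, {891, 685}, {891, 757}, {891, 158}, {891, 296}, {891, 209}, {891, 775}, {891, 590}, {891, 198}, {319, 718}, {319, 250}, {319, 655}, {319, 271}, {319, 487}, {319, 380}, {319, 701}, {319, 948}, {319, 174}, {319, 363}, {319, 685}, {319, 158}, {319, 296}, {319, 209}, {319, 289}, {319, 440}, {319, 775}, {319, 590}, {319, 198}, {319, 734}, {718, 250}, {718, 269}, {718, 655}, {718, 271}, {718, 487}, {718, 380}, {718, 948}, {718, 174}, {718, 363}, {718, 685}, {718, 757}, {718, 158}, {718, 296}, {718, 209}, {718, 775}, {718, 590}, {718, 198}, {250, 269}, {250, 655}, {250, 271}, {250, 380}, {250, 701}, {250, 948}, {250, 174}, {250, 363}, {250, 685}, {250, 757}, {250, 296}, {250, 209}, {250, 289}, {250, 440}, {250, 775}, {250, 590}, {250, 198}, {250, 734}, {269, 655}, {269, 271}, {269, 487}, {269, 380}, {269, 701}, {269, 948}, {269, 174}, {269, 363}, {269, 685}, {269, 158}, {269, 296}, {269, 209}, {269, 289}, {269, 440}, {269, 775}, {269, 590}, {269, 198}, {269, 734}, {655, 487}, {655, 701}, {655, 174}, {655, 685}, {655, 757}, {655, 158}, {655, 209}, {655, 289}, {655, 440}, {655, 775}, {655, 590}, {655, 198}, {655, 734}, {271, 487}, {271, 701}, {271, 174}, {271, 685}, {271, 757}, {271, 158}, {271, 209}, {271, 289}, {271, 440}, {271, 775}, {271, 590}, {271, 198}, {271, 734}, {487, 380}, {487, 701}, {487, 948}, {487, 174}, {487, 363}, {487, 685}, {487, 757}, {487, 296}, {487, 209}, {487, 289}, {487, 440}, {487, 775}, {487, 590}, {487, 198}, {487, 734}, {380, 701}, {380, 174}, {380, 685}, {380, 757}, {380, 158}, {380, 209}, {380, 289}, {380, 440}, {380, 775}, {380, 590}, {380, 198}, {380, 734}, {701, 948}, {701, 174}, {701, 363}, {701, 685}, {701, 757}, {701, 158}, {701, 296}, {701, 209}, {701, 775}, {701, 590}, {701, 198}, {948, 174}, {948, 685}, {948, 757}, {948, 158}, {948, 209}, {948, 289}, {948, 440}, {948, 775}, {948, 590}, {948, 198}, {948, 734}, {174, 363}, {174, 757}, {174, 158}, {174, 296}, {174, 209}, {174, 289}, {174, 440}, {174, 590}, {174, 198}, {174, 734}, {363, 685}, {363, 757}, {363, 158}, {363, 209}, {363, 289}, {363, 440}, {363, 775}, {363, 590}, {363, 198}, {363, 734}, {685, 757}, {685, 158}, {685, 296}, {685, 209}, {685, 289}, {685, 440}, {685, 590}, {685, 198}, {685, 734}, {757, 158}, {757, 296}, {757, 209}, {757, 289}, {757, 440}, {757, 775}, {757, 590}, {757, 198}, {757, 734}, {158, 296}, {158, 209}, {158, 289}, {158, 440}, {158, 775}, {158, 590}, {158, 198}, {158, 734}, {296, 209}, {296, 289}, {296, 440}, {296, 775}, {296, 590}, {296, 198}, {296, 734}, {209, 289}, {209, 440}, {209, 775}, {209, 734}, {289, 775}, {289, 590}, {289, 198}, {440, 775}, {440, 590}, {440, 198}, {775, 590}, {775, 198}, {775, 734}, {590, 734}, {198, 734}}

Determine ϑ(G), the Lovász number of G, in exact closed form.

deg(701) = 27; N(701) = {532, 670, 437, 399, 837, 795, 947, 549, 278, 319, 250, 269, 655, 271, 487, 380, 948, 174, 363, 685, 757, 158, 296, 209, 775, 590, 198}.
deg(655) = 26; N(655) = {532, 670, 437, 399, 837, 795, 549, 278, 891, 319, 718, 250, 269, 487, 701, 174, 685, 757, 158, 209, 289, 440, 775, 590, 198, 734}.
deg(289) = 27; N(289) = {532, 670, 437, 399, 837, 795, 947, 549, 278, 319, 250, 269, 655, 271, 487, 380, 948, 174, 363, 685, 757, 158, 296, 209, 775, 590, 198}.
N(685) = {532, 670, 437, 399, 837, 795, 947, 549, 891, 319, 718, 250, 269, 655, 271, 487, 380, 701, 948, 363, 757, 158, 296, 209, 289, 440, 590, 198, 734}, |N(685)| = 29.
K_{7,6,6,6,4,4} (perfect); ϑ(G) = α(G) = max{7,6,6,6,4,4} = 7.
Numerically 7.00000000.
Sandwich: α(G)=7 ≤ ϑ(G)=7 ≤ χ(Ḡ)=7 (collapsed).

7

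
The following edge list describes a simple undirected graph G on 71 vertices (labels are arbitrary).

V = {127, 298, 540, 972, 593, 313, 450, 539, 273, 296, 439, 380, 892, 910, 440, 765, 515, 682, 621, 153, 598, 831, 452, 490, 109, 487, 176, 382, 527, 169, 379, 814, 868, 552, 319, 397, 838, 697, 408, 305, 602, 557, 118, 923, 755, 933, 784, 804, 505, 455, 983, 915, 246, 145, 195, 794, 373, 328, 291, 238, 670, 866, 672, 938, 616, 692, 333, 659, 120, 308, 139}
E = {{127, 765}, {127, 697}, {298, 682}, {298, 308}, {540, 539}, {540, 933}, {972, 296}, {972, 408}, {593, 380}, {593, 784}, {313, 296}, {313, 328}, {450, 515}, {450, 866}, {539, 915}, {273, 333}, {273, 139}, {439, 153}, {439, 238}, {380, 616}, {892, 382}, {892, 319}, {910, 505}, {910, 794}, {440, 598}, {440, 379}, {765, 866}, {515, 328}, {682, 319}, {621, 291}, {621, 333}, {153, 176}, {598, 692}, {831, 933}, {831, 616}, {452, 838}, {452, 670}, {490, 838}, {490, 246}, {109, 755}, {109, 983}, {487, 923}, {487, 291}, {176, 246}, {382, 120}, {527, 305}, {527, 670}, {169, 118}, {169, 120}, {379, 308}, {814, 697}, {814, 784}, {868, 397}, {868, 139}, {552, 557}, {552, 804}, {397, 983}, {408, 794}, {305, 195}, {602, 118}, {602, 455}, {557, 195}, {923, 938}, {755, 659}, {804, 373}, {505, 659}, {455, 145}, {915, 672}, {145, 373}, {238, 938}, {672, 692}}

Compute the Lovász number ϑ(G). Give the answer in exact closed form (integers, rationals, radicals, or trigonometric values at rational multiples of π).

Vertex 915 has 2 neighbors: 539, 672.
N(109) = {755, 983}, |N(109)| = 2.
deg(692) = 2; N(692) = {598, 672}.
N(923) = {487, 938}, |N(923)| = 2.
deg(v) = 2 for all v (|V|=71); connected 2-regular on 71 ⇒ C_{71}.
Distinct eigenvalues (to 4 d.p.): [2.0, 1.9922, 1.9688, 1.9299, 1.876, 1.8074, 1.7246, 1.6284, 1.5194, 1.3985, 1.2666, 1.1249, 0.9743, 0.8162, 0.6516, 0.4819, 0.3085, 0.1326, -0.0442, -0.2208, -0.3956, -0.5673, -0.7346, -0.8961, -1.0507, -1.1969, -1.3339, -1.4604, -1.5754, -1.6781, -1.7677, -1.8435, -1.9048, -1.9513, -1.9824, -1.998].
Lovász: ϑ = −71(-2*cos(pi/71))/(2+-(-1)*2*cos(pi/71)) = 71*cos(pi/71)/(cos(pi/71) + 1).
Numerically 35.482618.
Check 35 ≤ 71*cos(pi/71)/(cos(pi/71) + 1) ≤ 36: both strict.

71*cos(pi/71)/(cos(pi/71) + 1)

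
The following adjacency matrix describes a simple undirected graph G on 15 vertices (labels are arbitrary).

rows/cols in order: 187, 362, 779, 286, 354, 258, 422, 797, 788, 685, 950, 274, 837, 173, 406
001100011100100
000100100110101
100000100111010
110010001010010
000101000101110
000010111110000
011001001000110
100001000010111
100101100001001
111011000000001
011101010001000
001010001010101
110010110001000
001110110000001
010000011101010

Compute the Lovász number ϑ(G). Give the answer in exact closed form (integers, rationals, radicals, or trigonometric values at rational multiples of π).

Vertex 406 has 6 neighbors: 362, 797, 788, 685, 274, 173.
Vertex 685 has 6 neighbors: 187, 362, 779, 354, 258, 406.
Vertex 797 has 6 neighbors: 187, 258, 950, 837, 173, 406.
deg(950) = 6; N(950) = {362, 779, 286, 258, 797, 274}.
Regular of degree 6 on 15 vertices: Kneser-type, 2-subsets of [6].
A has 3 distinct eigenvalues ≈ [6.0, 1.0, -3.0].
−15·(-3) / ((6)−(-3)) = 5 = ϑ(G).
Numerically 5.00000.

5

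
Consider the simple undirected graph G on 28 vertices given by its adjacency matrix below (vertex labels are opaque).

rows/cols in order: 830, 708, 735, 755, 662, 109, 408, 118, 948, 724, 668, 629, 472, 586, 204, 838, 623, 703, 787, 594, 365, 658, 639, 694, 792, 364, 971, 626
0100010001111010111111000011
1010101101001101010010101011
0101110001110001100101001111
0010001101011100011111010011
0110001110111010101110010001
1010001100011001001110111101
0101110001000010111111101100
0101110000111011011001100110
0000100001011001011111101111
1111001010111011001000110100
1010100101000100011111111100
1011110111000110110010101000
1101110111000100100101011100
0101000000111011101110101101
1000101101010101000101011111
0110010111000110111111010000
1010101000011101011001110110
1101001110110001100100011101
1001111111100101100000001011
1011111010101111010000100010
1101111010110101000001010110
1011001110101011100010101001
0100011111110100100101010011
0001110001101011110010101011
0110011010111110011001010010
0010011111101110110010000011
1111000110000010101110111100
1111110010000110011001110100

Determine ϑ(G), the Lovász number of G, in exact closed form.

7

deg(755) = 15; N(755) = {735, 408, 118, 724, 629, 472, 586, 703, 787, 594, 365, 658, 694, 971, 626}.
deg(364) = 15; N(364) = {735, 109, 408, 118, 948, 724, 668, 472, 586, 204, 623, 703, 365, 971, 626}.
N(838) = {708, 735, 109, 118, 948, 724, 586, 204, 623, 703, 787, 594, 365, 658, 694}, |N(838)| = 15.
N(204) = {830, 662, 408, 118, 724, 629, 586, 838, 594, 658, 694, 792, 364, 971, 626}, |N(204)| = 15.
Regular of degree 15 on 28 vertices: Kneser K(8,2) on C(8,2)=28 vertices.
The 3 distinct eigenvalues: [15.0, 1.0, -5.0].
−28·(-5) / ((15)−(-5)) = 7 = ϑ(G).
≈ 7.000000 (to 6 d.p.).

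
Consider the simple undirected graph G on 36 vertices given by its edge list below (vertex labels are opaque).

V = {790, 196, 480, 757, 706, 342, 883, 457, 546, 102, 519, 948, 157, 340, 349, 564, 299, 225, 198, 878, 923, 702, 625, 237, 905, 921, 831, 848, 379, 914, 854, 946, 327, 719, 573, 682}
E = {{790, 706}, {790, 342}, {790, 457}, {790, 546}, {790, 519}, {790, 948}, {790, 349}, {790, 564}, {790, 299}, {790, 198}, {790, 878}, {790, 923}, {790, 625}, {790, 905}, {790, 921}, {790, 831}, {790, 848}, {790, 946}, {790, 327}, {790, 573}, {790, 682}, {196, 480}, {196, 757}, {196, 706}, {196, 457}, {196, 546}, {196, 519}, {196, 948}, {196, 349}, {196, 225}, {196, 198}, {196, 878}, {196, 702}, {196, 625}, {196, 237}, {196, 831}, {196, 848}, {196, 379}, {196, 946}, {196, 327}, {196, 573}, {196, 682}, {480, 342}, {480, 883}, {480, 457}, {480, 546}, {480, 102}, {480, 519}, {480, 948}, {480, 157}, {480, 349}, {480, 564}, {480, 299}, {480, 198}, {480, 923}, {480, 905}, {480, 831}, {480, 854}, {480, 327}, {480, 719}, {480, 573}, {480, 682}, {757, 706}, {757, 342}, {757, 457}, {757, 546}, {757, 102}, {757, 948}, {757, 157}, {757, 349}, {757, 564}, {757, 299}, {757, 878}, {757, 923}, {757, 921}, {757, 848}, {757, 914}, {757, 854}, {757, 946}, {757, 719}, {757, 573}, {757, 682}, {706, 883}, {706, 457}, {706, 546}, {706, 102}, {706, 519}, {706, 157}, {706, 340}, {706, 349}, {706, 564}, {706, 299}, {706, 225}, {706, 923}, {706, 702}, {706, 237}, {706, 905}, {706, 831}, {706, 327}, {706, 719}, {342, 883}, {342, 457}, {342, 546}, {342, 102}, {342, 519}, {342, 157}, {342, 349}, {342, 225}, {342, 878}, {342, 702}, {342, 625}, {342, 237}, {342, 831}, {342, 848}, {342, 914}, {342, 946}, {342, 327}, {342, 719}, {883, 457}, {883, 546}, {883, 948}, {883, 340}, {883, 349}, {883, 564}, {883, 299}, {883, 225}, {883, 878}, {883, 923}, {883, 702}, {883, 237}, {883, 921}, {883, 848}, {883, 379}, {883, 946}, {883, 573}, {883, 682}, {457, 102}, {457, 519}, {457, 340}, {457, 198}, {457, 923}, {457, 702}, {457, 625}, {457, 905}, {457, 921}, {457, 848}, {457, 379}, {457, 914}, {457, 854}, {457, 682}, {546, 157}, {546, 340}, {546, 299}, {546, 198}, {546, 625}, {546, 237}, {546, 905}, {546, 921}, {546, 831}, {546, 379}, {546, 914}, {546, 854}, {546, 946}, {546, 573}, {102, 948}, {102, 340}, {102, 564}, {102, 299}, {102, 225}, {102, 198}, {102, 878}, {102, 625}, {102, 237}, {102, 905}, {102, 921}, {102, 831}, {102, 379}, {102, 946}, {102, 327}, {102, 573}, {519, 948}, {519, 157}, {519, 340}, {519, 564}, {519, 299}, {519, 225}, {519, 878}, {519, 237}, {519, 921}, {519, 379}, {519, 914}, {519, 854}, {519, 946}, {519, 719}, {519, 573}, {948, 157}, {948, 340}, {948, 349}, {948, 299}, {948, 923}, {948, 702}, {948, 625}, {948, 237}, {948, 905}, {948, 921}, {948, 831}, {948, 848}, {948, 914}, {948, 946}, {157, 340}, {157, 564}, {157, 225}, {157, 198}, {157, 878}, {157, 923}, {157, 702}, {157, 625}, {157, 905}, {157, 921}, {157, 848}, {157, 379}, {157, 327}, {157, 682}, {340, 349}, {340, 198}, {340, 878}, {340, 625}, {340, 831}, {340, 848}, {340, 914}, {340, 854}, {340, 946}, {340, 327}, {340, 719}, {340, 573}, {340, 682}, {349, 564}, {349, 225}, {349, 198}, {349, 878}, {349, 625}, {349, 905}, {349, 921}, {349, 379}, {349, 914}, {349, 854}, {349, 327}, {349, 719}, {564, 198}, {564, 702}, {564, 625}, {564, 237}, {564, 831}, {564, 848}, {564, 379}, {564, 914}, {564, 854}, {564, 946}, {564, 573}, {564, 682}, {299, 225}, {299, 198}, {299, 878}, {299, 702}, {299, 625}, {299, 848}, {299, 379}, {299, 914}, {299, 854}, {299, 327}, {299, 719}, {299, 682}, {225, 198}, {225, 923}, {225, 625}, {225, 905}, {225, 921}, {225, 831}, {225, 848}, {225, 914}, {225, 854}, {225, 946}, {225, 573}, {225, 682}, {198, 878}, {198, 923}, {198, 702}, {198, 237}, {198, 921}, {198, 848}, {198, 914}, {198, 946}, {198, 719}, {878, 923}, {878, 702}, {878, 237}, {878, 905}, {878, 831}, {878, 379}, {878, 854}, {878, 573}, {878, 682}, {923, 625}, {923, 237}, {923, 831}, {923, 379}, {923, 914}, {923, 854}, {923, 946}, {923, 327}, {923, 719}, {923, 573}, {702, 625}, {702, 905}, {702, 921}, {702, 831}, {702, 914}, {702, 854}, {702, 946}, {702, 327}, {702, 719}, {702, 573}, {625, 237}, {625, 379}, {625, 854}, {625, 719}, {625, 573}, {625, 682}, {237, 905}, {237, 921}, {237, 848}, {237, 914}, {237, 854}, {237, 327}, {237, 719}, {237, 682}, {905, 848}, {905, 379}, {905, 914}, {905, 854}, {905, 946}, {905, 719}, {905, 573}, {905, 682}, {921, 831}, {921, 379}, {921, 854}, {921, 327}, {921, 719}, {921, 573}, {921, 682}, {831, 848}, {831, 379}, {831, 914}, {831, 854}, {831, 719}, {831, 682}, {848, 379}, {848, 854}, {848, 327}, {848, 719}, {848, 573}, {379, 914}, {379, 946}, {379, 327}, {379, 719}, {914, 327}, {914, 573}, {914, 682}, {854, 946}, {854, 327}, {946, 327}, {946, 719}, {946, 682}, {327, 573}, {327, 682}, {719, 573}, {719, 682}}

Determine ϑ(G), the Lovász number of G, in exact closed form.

8

deg(682) = 21; N(682) = {790, 196, 480, 757, 883, 457, 157, 340, 564, 299, 225, 878, 625, 237, 905, 921, 831, 914, 946, 327, 719}.
Vertex 921 has 21 neighbors: 790, 757, 883, 457, 546, 102, 519, 948, 157, 349, 225, 198, 702, 237, 831, 379, 854, 327, 719, 573, 682.
deg(379) = 21; N(379) = {196, 883, 457, 546, 102, 519, 157, 349, 564, 299, 878, 923, 625, 905, 921, 831, 848, 914, 946, 327, 719}.
N(923) = {790, 480, 757, 706, 883, 457, 948, 157, 225, 198, 878, 625, 237, 831, 379, 914, 854, 946, 327, 719, 573}, |N(923)| = 21.
Regular of degree 21 on 36 vertices: this is K(9,2), the Kneser graph.
A has 3 distinct eigenvalues ≈ [21.0, 1.0, -6.0].
−36·(-6) / ((21)−(-6)) = 8 = ϑ(G).
= 8.000000000… (decimal).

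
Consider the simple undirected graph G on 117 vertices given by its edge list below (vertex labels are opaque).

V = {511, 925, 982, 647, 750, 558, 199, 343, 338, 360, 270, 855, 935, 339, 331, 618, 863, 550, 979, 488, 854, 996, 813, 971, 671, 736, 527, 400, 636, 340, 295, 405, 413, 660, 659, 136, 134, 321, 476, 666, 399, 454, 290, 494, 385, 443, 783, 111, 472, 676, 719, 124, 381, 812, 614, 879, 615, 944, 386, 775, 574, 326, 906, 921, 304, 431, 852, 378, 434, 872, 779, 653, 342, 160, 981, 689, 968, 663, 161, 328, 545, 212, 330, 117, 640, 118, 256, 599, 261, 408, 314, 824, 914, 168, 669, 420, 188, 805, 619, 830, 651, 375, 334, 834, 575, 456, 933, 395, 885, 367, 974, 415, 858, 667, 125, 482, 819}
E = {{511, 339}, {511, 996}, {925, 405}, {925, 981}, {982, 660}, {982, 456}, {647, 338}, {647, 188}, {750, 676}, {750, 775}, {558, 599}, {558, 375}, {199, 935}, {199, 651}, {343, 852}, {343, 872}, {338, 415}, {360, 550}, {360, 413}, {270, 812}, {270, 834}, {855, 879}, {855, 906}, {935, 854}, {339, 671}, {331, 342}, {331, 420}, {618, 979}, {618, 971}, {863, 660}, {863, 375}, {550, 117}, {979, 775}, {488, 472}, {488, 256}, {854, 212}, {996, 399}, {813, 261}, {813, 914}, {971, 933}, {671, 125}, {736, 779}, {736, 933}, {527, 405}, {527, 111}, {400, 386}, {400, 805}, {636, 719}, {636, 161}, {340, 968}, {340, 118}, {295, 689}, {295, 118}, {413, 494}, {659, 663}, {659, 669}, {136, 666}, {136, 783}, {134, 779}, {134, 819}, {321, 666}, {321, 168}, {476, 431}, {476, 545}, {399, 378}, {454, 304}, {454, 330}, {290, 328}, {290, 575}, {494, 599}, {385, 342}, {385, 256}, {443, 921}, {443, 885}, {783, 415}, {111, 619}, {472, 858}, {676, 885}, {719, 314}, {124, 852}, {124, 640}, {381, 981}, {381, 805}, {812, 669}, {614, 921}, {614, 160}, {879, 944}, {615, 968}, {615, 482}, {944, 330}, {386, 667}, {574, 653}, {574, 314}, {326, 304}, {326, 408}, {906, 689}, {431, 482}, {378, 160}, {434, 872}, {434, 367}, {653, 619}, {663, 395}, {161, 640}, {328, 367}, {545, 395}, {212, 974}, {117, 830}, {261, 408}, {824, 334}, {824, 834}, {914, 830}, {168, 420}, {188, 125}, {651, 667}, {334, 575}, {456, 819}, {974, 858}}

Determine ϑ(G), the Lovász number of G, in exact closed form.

N(482) = {615, 431}, |N(482)| = 2.
Vertex 400 has 2 neighbors: 386, 805.
N(982) = {660, 456}, |N(982)| = 2.
deg(134) = 2; N(134) = {779, 819}.
117-vertex 2-regular graph: a single 117-cycle (edge-transitive).
Distinct eigenvalues (to 5 d.p.): [2.0, 1.99712, 1.98848, 1.9741, 1.95403, 1.92833, 1.89707, 1.86034, 1.81825, 1.77091, 1.71847, 1.66107, 1.59889, 1.53209, 1.46087, 1.38545, 1.30603, 1.22284, 1.13613, 1.04614, 0.95314, 0.85739, 0.75916, 0.65875, 0.55643, 0.45252, 0.3473, 0.24107, 0.13416, 0.02685, -0.08053, -0.18768, -0.29429, -0.40005, -0.50466, -0.60781, -0.70921, -0.80856, -0.90559, -1.0, -1.09153, -1.17991, -1.26489, -1.34622, -1.42367, -1.49702, -1.56605, -1.63057, -1.69038, -1.74532, -1.79523, -1.83996, -1.87939, -1.91339, -1.94188, -1.96478, -1.982, -1.99351, -1.99928].
With N=117: ϑ(G) = 117·(-(-1)*2*cos(pi/117))/(2−(-2*cos(pi/117))) = 117*cos(pi/117)/(cos(pi/117) + 1).
= 58.48945… (decimal).
Sandwich: α(G)=58 ≤ ϑ(G)=117*cos(pi/117)/(cos(pi/117) + 1) ≤ χ(Ḡ)=59 (both strict).

117*cos(pi/117)/(cos(pi/117) + 1)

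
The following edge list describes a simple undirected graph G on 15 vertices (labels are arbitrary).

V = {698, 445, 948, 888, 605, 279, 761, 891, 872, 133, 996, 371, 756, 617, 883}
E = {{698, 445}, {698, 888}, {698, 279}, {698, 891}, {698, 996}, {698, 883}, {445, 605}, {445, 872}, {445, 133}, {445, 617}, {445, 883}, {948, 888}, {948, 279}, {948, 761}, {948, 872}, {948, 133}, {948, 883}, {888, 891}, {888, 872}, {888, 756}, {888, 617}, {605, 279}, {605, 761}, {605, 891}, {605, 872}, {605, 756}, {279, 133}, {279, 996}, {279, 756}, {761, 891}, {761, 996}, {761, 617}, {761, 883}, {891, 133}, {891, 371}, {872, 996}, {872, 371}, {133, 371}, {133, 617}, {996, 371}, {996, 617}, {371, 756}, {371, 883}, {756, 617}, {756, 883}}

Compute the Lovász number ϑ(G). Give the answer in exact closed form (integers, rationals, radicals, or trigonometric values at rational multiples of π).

5

deg(445) = 6; N(445) = {698, 605, 872, 133, 617, 883}.
N(605) = {445, 279, 761, 891, 872, 756}, |N(605)| = 6.
deg(371) = 6; N(371) = {891, 872, 133, 996, 756, 883}.
deg(948) = 6; N(948) = {888, 279, 761, 872, 133, 883}.
15-vertex 6-regular graph: this is K(6,2), the Kneser graph.
spec(A) ≈ [6.0, 1.0, -3.0] (distinct, 4 d.p.).
Lovász: ϑ = −15(-3)/(6+-1*(-3)) = 5.
= 5.00000000… (decimal).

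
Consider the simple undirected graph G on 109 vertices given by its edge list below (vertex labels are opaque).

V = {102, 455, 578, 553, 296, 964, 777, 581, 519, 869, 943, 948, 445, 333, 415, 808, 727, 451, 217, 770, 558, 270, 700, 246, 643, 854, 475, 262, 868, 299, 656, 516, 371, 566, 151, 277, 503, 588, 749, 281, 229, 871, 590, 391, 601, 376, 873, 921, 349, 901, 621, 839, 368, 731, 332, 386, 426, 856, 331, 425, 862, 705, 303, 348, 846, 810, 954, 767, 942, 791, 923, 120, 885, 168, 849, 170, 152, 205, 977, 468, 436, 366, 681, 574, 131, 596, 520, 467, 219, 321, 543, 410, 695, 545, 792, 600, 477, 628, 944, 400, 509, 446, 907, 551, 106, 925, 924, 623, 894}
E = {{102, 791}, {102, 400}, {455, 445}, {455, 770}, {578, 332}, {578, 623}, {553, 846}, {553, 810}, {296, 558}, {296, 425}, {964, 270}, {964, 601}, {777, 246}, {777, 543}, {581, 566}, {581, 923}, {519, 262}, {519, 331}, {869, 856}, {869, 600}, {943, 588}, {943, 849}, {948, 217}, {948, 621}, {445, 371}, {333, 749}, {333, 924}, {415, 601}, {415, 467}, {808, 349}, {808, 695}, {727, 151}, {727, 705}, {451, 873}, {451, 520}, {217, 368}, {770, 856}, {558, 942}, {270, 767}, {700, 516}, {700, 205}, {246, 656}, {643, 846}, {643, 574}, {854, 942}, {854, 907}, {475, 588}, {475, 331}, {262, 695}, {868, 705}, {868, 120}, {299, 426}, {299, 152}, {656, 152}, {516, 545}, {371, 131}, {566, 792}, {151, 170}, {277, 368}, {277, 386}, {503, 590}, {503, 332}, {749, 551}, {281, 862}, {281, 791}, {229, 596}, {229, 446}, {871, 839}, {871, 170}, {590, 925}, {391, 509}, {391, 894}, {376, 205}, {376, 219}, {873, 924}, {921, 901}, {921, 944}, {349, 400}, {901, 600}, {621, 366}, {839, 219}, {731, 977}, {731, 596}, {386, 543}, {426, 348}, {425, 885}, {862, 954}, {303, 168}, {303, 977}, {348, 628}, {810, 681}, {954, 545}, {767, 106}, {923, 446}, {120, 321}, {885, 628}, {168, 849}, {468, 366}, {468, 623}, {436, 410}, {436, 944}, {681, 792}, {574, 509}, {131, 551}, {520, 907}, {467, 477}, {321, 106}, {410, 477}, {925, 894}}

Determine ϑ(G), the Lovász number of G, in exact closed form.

Vertex 391 has 2 neighbors: 509, 894.
deg(386) = 2; N(386) = {277, 543}.
N(808) = {349, 695}, |N(808)| = 2.
Vertex 581 has 2 neighbors: 566, 923.
G on 109 vertices is 2-regular; the odd cycle C_{109}.
spec(A) ≈ [2.0, 1.99668, 1.98672, 1.97017, 1.94707, 1.9175, 1.88157, 1.83938, 1.79108, 1.73683, 1.67682, 1.61123, 1.54029, 1.46424, 1.38332, 1.2978, 1.20797, 1.11413, 1.01659, 0.91568, 0.81172, 0.70506, 0.59606, 0.48509, 0.3725, 0.25867, 0.14399, 0.02882, -0.08644, -0.20141, -0.31572, -0.42897, -0.5408, -0.65083, -0.7587, -0.86406, -0.96654, -1.06581, -1.16154, -1.25341, -1.34111, -1.42437, -1.50289, -1.57642, -1.64471, -1.70754, -1.76469, -1.81598, -1.86125, -1.90032, -1.93309, -1.95943, -1.97927, -1.99253, -1.99917] (distinct, 5 d.p.).
Lovász (edge-transitive): ϑ = −109·(-2*cos(pi/109))/((2)−(-2*cos(pi/109))) = 109*cos(pi/109)/(cos(pi/109) + 1).
= 54.488680… (decimal).
Sandwich: α(G)=54 ≤ ϑ(G)=109*cos(pi/109)/(cos(pi/109) + 1) ≤ χ(Ḡ)=55 (both strict).

109*cos(pi/109)/(cos(pi/109) + 1)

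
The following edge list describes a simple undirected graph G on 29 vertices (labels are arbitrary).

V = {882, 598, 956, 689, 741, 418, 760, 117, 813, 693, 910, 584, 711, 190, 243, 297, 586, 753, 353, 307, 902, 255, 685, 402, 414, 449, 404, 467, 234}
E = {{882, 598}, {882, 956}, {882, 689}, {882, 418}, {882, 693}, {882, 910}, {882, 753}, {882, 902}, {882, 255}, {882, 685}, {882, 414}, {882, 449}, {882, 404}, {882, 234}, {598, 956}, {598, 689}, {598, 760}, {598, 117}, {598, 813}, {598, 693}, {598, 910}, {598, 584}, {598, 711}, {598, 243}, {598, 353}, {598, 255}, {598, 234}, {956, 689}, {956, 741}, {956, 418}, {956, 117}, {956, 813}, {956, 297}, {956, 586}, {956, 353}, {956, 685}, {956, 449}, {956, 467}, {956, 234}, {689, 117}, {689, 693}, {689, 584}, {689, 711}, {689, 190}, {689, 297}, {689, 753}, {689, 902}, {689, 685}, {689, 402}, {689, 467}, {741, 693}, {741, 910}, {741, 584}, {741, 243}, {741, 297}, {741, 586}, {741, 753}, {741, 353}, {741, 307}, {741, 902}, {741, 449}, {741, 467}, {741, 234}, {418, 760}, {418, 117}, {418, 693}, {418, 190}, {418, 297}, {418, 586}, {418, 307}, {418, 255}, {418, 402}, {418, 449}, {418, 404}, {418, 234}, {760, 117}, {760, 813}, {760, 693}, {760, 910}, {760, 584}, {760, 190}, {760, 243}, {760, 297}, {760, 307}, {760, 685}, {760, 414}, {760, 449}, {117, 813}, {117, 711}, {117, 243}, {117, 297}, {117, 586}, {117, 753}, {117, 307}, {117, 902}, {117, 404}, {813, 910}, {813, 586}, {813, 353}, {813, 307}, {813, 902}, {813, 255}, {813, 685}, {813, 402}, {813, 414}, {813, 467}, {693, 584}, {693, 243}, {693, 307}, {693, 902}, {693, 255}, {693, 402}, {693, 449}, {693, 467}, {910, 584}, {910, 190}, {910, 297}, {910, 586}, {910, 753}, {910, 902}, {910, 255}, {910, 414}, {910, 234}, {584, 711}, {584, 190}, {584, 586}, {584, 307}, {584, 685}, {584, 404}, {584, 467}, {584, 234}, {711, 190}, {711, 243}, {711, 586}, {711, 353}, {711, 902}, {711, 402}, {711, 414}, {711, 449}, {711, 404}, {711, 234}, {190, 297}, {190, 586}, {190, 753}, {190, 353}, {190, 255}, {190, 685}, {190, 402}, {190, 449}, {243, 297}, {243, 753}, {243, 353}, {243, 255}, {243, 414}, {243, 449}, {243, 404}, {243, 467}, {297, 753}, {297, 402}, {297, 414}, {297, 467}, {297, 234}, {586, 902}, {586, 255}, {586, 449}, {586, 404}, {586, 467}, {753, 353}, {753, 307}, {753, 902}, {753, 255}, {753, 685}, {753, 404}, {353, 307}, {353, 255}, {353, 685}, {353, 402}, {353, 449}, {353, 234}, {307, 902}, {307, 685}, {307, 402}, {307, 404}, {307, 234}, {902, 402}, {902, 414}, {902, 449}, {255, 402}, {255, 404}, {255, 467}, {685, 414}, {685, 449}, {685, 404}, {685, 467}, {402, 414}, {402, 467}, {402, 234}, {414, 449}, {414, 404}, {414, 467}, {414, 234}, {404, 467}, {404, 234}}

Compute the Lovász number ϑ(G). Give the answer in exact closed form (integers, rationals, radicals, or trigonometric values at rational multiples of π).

N(910) = {882, 598, 741, 760, 813, 584, 190, 297, 586, 753, 902, 255, 414, 234}, |N(910)| = 14.
N(449) = {882, 956, 741, 418, 760, 693, 711, 190, 243, 586, 353, 902, 685, 414}, |N(449)| = 14.
Vertex 255 has 14 neighbors: 882, 598, 418, 813, 693, 910, 190, 243, 586, 753, 353, 402, 404, 467.
N(685) = {882, 956, 689, 760, 813, 584, 190, 753, 353, 307, 414, 449, 404, 467}, |N(685)| = 14.
G on 29 vertices is 14-regular; SR(29,14,6,7) — a Paley graph.
A has 3 distinct eigenvalues ≈ [14.0, 2.19258, -3.19258].
With N=29: ϑ(G) = 29·(-(-sqrt(29)/2 - 1/2))/(14−(-sqrt(29)/2 - 1/2)) = sqrt(29).
≈ 5.385164807 (to 9 d.p.).

sqrt(29)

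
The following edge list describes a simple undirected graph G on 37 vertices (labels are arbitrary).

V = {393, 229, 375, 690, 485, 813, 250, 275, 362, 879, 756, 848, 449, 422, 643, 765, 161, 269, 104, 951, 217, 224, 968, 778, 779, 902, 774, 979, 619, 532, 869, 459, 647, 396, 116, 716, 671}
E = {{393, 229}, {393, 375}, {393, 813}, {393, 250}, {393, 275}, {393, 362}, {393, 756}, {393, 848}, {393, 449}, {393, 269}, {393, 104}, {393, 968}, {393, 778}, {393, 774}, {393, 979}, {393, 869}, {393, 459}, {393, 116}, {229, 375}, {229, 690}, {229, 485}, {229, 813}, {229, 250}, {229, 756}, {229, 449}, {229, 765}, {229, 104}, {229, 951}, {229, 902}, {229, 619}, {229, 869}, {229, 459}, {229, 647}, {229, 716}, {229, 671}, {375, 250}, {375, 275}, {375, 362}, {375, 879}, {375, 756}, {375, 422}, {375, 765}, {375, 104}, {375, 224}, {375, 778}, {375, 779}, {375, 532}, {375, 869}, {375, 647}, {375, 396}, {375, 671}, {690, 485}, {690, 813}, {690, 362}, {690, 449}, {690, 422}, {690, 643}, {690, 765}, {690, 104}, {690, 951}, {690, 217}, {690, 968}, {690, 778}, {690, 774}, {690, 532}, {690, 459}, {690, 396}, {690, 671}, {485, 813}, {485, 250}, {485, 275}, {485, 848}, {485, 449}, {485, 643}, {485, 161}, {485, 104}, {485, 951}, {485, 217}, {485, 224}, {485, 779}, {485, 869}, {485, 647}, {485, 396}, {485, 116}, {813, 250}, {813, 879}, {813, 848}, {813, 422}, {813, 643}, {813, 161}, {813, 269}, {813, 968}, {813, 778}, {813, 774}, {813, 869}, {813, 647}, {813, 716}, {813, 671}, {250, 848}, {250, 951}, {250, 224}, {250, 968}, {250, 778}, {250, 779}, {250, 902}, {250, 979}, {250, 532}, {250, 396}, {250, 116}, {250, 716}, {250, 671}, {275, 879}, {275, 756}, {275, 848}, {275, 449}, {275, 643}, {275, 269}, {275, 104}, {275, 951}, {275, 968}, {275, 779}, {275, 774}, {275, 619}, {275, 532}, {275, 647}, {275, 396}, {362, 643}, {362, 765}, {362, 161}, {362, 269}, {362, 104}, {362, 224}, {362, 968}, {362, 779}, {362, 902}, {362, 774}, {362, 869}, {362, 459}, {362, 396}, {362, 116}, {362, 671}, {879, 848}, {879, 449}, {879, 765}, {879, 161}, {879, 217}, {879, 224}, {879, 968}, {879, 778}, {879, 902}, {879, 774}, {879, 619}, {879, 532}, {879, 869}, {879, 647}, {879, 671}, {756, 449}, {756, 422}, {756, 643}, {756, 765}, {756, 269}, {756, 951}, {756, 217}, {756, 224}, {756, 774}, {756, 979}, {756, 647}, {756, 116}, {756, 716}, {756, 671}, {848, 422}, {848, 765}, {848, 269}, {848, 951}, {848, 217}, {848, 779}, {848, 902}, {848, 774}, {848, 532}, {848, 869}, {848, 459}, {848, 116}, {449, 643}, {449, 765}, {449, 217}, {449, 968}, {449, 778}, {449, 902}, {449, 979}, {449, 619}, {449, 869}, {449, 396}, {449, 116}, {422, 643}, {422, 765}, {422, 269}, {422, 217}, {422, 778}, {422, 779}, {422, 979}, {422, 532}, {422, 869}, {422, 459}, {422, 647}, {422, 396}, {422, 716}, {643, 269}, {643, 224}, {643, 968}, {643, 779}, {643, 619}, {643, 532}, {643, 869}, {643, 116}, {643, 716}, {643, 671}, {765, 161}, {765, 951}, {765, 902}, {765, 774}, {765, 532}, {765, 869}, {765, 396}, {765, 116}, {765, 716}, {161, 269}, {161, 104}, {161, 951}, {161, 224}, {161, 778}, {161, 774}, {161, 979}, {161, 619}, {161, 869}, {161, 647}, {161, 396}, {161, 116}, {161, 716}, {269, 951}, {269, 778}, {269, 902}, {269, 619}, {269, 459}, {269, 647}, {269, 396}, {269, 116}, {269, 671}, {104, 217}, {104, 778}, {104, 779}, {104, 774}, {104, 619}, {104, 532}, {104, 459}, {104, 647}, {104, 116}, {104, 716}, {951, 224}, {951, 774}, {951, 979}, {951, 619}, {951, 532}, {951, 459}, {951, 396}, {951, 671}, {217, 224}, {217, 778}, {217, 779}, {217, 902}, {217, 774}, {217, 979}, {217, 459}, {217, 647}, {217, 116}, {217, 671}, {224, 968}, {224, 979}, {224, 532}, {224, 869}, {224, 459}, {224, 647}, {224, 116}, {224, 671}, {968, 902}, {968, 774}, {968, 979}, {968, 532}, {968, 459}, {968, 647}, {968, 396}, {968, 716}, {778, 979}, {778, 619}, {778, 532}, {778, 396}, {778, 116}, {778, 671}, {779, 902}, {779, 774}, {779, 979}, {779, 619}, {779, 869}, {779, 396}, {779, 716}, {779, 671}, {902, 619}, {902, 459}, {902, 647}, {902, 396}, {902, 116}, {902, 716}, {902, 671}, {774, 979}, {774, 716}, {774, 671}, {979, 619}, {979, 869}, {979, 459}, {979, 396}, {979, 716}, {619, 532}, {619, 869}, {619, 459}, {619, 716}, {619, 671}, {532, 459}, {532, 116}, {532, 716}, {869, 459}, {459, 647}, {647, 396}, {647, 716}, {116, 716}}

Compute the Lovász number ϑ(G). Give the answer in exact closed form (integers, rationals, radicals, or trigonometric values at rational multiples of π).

sqrt(37)

Vertex 848 has 18 neighbors: 393, 485, 813, 250, 275, 879, 422, 765, 269, 951, 217, 779, 902, 774, 532, 869, 459, 116.
N(902) = {229, 250, 362, 879, 848, 449, 765, 269, 217, 968, 779, 619, 459, 647, 396, 116, 716, 671}, |N(902)| = 18.
Vertex 716 has 18 neighbors: 229, 813, 250, 756, 422, 643, 765, 161, 104, 968, 779, 902, 774, 979, 619, 532, 647, 116.
Vertex 778 has 18 neighbors: 393, 375, 690, 813, 250, 879, 449, 422, 161, 269, 104, 217, 979, 619, 532, 396, 116, 671.
37-vertex 18-regular graph: SR(37,18,8,9) — a Paley graph.
The 3 distinct eigenvalues: [18.0, 2.541381, -3.541381].
−37·(-sqrt(37)/2 - 1/2) / ((18)−(-sqrt(37)/2 - 1/2)) = sqrt(37) = ϑ(G).
ϑ(G) ≈ 6.0827625.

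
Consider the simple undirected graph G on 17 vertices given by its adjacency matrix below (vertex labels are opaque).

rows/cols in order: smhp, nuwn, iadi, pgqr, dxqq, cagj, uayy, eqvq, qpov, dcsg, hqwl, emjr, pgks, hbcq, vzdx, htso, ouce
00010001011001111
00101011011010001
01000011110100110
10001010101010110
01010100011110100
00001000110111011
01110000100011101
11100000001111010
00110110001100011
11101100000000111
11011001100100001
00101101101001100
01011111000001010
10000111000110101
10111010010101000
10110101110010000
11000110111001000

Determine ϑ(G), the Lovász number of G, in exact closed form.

sqrt(17)

deg(cagj) = 8; N(cagj) = {dxqq, qpov, dcsg, emjr, pgks, hbcq, htso, ouce}.
deg(vzdx) = 8; N(vzdx) = {smhp, iadi, pgqr, dxqq, uayy, dcsg, emjr, hbcq}.
Vertex nuwn has 8 neighbors: iadi, dxqq, uayy, eqvq, dcsg, hqwl, pgks, ouce.
N(qpov) = {iadi, pgqr, cagj, uayy, hqwl, emjr, htso, ouce}, |N(qpov)| = 8.
deg(v) = 8 for all v (|V|=17); Paley(17): SR with (k,λ,μ)=(8,3,4).
The 3 distinct eigenvalues: [8.0, 1.56155, -2.56155].
Lovász: ϑ = −17(-sqrt(17)/2 - 1/2)/(8+-(-sqrt(17)/2 - 1/2)) = sqrt(17).
= 4.123105626… (decimal).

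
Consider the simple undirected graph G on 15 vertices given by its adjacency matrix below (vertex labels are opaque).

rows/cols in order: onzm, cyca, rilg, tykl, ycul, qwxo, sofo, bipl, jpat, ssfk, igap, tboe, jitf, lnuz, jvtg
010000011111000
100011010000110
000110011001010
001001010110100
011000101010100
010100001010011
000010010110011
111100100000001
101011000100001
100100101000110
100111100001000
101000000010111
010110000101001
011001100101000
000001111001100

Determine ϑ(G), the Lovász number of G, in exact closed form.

5

N(ycul) = {cyca, rilg, sofo, jpat, igap, jitf}, |N(ycul)| = 6.
deg(tykl) = 6; N(tykl) = {rilg, qwxo, bipl, ssfk, igap, jitf}.
Vertex jitf has 6 neighbors: cyca, tykl, ycul, ssfk, tboe, jvtg.
Vertex cyca has 6 neighbors: onzm, ycul, qwxo, bipl, jitf, lnuz.
Regular of degree 6 on 15 vertices: this is K(6,2), the Kneser graph.
A has 3 distinct eigenvalues ≈ [6.0, 1.0, -3.0].
With N=15: ϑ(G) = 15·(-1*(-3))/(6−(-3)) = 5.
ϑ(G) ≈ 5.00000000.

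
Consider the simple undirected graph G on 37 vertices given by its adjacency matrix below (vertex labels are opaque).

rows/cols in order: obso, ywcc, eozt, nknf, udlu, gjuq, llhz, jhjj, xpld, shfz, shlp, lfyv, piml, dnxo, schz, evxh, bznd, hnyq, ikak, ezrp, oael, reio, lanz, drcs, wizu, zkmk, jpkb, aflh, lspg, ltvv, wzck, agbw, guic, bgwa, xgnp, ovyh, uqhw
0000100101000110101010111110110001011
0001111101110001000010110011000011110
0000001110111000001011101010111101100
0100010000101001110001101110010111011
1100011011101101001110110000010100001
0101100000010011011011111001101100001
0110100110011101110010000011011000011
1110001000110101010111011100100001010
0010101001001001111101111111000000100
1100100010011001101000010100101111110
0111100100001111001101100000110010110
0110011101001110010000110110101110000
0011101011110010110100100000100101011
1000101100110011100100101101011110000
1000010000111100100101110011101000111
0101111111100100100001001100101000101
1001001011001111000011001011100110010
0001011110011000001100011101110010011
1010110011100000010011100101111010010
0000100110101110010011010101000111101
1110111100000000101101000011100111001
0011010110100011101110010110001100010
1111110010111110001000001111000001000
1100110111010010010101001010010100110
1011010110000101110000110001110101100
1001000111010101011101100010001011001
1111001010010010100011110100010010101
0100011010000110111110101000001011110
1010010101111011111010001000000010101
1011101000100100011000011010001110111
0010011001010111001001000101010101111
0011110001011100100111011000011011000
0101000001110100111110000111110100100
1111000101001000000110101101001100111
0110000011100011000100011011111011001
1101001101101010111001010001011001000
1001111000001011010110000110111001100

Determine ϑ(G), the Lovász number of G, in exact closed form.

deg(agbw) = 18; N(agbw) = {eozt, nknf, udlu, gjuq, shfz, lfyv, piml, dnxo, bznd, ezrp, oael, reio, drcs, wizu, ltvv, wzck, guic, bgwa}.
N(ovyh) = {obso, ywcc, nknf, llhz, jhjj, shfz, shlp, piml, schz, bznd, hnyq, ikak, reio, drcs, aflh, ltvv, wzck, bgwa}, |N(ovyh)| = 18.
Vertex bgwa has 18 neighbors: obso, ywcc, eozt, nknf, jhjj, shfz, piml, ezrp, oael, lanz, wizu, zkmk, aflh, wzck, agbw, xgnp, ovyh, uqhw.
N(gjuq) = {ywcc, nknf, udlu, lfyv, schz, evxh, hnyq, ikak, oael, reio, lanz, drcs, wizu, aflh, lspg, wzck, agbw, uqhw}, |N(gjuq)| = 18.
Regular of degree 18 on 37 vertices: SR(37,18,8,9) — a Paley graph.
The 3 distinct eigenvalues: [18.0, 2.54138, -3.54138].
With N=37: ϑ(G) = 37·(-(-sqrt(37)/2 - 1/2))/(18−(-sqrt(37)/2 - 1/2)) = sqrt(37).
≈ 6.082762530 (to 9 d.p.).

sqrt(37)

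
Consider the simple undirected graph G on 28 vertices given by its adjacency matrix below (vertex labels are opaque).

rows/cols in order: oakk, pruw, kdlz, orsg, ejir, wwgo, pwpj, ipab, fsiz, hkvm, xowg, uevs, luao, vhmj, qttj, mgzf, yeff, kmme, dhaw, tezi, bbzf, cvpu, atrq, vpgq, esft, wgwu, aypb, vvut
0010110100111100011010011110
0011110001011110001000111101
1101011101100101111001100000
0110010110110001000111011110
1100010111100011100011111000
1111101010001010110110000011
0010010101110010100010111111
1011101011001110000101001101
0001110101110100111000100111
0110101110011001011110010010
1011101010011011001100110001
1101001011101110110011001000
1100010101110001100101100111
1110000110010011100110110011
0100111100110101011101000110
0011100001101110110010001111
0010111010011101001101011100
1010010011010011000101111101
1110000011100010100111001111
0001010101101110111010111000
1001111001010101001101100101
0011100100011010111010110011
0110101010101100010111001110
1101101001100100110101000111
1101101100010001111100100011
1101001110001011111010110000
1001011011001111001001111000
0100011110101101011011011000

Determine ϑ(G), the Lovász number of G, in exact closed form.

7

N(wwgo) = {oakk, pruw, kdlz, orsg, ejir, pwpj, fsiz, luao, qttj, yeff, kmme, tezi, bbzf, aypb, vvut}, |N(wwgo)| = 15.
deg(fsiz) = 15; N(fsiz) = {orsg, ejir, wwgo, ipab, hkvm, xowg, uevs, vhmj, yeff, kmme, dhaw, atrq, wgwu, aypb, vvut}.
deg(atrq) = 15; N(atrq) = {pruw, kdlz, ejir, pwpj, fsiz, xowg, luao, vhmj, kmme, tezi, bbzf, cvpu, esft, wgwu, aypb}.
deg(vhmj) = 15; N(vhmj) = {oakk, pruw, kdlz, ipab, fsiz, uevs, qttj, mgzf, yeff, tezi, bbzf, atrq, vpgq, aypb, vvut}.
Regular of degree 15 on 28 vertices: Kneser K(8,2) on C(8,2)=28 vertices.
The 3 distinct eigenvalues: [15.0, 1.0, -5.0].
Lovász: ϑ = −28(-5)/(15+-1*(-5)) = 7.
ϑ(G) ≈ 7.000000000.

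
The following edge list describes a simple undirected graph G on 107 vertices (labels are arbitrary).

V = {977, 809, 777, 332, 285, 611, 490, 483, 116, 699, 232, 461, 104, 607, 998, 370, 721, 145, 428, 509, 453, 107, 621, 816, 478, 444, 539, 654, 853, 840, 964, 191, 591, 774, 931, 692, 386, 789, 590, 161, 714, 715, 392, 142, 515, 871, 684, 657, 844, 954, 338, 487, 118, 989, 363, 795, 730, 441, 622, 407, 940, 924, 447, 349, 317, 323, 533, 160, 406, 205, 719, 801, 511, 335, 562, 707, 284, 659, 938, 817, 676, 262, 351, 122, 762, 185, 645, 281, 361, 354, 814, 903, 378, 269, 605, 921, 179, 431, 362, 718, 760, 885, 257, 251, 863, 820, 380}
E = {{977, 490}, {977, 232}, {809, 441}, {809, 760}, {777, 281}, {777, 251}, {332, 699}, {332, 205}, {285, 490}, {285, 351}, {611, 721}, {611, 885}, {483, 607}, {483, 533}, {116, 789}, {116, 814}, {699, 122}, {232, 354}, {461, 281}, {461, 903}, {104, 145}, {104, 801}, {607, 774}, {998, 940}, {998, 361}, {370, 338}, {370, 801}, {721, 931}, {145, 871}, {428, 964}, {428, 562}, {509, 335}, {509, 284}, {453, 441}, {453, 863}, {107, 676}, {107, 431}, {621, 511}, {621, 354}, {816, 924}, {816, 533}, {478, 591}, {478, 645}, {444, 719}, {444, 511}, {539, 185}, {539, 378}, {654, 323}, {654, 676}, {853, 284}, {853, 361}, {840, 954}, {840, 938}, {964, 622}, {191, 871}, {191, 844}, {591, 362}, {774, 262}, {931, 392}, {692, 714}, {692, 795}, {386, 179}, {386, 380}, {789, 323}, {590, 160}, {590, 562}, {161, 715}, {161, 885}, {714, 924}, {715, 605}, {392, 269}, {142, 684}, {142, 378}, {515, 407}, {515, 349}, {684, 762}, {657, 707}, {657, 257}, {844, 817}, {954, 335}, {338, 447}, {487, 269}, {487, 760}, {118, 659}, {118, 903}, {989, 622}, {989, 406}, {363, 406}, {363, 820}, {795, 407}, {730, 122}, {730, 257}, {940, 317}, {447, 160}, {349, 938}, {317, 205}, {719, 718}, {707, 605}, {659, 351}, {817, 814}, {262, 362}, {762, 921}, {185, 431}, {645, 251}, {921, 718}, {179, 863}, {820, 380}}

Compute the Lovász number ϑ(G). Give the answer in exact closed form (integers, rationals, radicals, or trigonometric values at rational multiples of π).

Vertex 719 has 2 neighbors: 444, 718.
Vertex 362 has 2 neighbors: 591, 262.
Vertex 840 has 2 neighbors: 954, 938.
Vertex 205 has 2 neighbors: 332, 317.
107-vertex 2-regular graph: connected 2-regular on 107 ⇒ C_{107}.
The 54 distinct eigenvalues: [2.0, 1.9966, 1.9862, 1.969, 1.9451, 1.9144, 1.8771, 1.8334, 1.7833, 1.7271, 1.665, 1.5971, 1.5237, 1.445, 1.3614, 1.273, 1.1803, 1.0835, 0.983, 0.8791, 0.7721, 0.6625, 0.5506, 0.4369, 0.3216, 0.2052, 0.0881, -0.0294, -0.1467, -0.2635, -0.3794, -0.494, -0.6069, -0.7176, -0.826, -0.9314, -1.0337, -1.1324, -1.2272, -1.3178, -1.4038, -1.485, -1.561, -1.6317, -1.6968, -1.756, -1.8092, -1.8561, -1.8966, -1.9306, -1.9579, -1.9785, -1.9922, -1.9991].
λ_max=2, λ_min=-2*cos(pi/107); ϑ = −107·λ_min/(λ_max−λ_min) = 107*cos(pi/107)/(cos(pi/107) + 1).
≈ 53.48846843 (to 8 d.p.).
Check 53 ≤ 107*cos(pi/107)/(cos(pi/107) + 1) ≤ 54: both strict.

107*cos(pi/107)/(cos(pi/107) + 1)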